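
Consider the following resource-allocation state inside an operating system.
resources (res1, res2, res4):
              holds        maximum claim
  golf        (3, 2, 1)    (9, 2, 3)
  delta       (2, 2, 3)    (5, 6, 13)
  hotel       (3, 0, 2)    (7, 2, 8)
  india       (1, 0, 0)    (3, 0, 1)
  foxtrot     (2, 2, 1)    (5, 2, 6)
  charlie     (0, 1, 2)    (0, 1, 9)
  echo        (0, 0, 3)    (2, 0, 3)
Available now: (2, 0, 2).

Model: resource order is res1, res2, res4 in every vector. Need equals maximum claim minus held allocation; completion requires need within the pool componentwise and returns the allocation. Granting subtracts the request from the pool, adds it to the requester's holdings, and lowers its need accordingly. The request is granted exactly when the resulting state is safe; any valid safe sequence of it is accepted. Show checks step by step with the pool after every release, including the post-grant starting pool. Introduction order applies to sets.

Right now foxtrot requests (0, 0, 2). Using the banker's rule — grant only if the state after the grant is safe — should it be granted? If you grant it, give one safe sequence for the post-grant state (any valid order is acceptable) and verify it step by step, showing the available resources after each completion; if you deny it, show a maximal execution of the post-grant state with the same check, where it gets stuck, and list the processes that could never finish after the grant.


GRANT: granting preserves safety; a valid post-grant sequence is echo, india, foxtrot, hotel, golf, charlie, delta.
Key observation: (2, 0, 0) free after granting still covers echo first, and each release covers the next.
Check on the post-grant state, step by step:
  pool = (2, 0, 0)
  echo needs (2, 0, 0) <= (2, 0, 0) -> finishes; pool += (0, 0, 3) = (2, 0, 3)
  india needs (2, 0, 1) <= (2, 0, 3) -> finishes; pool += (1, 0, 0) = (3, 0, 3)
  foxtrot needs (3, 0, 3) <= (3, 0, 3) -> finishes; pool += (2, 2, 3) = (5, 2, 6)
  hotel needs (4, 2, 6) <= (5, 2, 6) -> finishes; pool += (3, 0, 2) = (8, 2, 8)
  golf needs (6, 0, 2) <= (8, 2, 8) -> finishes; pool += (3, 2, 1) = (11, 4, 9)
  charlie needs (0, 0, 7) <= (11, 4, 9) -> finishes; pool += (0, 1, 2) = (11, 5, 11)
  delta needs (3, 4, 10) <= (11, 5, 11) -> finishes; pool += (2, 2, 3) = (13, 7, 14)


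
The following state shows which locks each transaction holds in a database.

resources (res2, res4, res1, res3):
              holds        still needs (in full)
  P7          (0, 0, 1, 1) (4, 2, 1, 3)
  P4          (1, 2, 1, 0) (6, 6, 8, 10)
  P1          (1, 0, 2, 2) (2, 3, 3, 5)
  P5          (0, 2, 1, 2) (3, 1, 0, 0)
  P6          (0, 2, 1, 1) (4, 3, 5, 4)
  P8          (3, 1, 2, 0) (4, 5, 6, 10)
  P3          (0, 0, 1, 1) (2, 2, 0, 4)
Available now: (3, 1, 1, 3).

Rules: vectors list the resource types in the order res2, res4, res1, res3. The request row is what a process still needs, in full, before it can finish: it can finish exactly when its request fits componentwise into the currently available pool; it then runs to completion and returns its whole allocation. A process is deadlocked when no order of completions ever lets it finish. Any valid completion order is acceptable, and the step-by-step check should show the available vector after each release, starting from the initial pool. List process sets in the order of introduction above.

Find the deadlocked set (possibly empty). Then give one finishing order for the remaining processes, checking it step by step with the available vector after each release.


The deadlocked set is empty.
Key observation: P5 fits the free pool immediately, and its release cascades until everyone finishes.
The rest can finish in the order P5, P3, P1, P6, P7, P8, P4. Check, step by step:
  pool = (3, 1, 1, 3)
  P5: need (3, 1, 0, 0) fits (3, 1, 1, 3); releases (0, 2, 1, 2), pool now (3, 3, 2, 5)
  P3: need (2, 2, 0, 4) fits (3, 3, 2, 5); releases (0, 0, 1, 1), pool now (3, 3, 3, 6)
  P1: need (2, 3, 3, 5) fits (3, 3, 3, 6); releases (1, 0, 2, 2), pool now (4, 3, 5, 8)
  P6: need (4, 3, 5, 4) fits (4, 3, 5, 8); releases (0, 2, 1, 1), pool now (4, 5, 6, 9)
  P7: need (4, 2, 1, 3) fits (4, 5, 6, 9); releases (0, 0, 1, 1), pool now (4, 5, 7, 10)
  P8: need (4, 5, 6, 10) fits (4, 5, 7, 10); releases (3, 1, 2, 0), pool now (7, 6, 9, 10)
  P4: need (6, 6, 8, 10) fits (7, 6, 9, 10); releases (1, 2, 1, 0), pool now (8, 8, 10, 10)


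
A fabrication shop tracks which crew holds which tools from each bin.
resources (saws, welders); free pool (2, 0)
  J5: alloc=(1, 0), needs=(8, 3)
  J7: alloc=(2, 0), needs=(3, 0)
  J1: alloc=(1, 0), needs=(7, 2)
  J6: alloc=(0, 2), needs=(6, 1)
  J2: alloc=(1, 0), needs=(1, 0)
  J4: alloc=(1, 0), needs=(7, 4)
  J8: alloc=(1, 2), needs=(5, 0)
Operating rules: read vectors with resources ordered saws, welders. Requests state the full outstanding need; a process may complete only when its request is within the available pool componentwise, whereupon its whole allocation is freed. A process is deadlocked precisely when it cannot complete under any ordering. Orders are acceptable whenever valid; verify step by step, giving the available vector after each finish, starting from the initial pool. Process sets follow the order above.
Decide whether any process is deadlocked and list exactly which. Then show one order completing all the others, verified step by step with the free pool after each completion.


The deadlocked set is J5, J1 and J4.
Key observation: saws is the bottleneck — with J2, J7, J8, J6 done the pool holds (6, 4), short of every remaining need.
The rest can finish in the order J2, J7, J8, J6. Check, step by step:
  pool = (2, 0)
  run J2 (needs (1, 0), free (2, 0)); after release of (1, 0) the pool is (3, 0)
  run J7 (needs (3, 0), free (3, 0)); after release of (2, 0) the pool is (5, 0)
  run J8 (needs (5, 0), free (5, 0)); after release of (1, 2) the pool is (6, 2)
  run J6 (needs (6, 1), free (6, 2)); after release of (0, 2) the pool is (6, 4)
None of the blocked processes ever fits:
  J5 still needs (8, 3) but only (6, 4) is free — short on saws
  J1 still needs (7, 2) but only (6, 4) is free — short on saws
  J4 still needs (7, 4) but only (6, 4) is free — short on saws


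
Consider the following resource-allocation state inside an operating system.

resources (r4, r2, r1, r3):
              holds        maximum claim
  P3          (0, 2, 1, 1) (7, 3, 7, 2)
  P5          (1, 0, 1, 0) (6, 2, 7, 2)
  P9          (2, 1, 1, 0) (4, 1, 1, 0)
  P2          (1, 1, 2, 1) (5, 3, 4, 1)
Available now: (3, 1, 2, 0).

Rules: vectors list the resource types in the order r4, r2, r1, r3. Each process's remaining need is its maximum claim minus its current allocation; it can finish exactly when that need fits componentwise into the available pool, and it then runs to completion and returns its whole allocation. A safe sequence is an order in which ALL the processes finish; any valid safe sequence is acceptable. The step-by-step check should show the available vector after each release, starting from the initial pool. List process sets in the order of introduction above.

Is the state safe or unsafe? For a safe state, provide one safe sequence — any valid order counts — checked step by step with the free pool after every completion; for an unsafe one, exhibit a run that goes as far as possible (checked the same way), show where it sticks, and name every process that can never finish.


UNSAFE.
Key observation: the wall is r1: completing P9, P2 brings the pool only to (6, 3, 5, 1), and all the rest need more.
The run P9, P2 cannot be extended any further. Verifying each step:
  pool = (3, 1, 2, 0)
  run P9 (needs (2, 0, 0, 0), free (3, 1, 2, 0)); after release of (2, 1, 1, 0) the pool is (5, 2, 3, 0)
  run P2 (needs (4, 2, 2, 0), free (5, 2, 3, 0)); after release of (1, 1, 2, 1) the pool is (6, 3, 5, 1)
  blocked: P3 wants (7, 1, 6, 1), pool (6, 3, 5, 1) — not enough r4 and r1
  blocked: P5 wants (5, 2, 6, 2), pool (6, 3, 5, 1) — not enough r1 and r3
Permanently blocked: P3 and P5.


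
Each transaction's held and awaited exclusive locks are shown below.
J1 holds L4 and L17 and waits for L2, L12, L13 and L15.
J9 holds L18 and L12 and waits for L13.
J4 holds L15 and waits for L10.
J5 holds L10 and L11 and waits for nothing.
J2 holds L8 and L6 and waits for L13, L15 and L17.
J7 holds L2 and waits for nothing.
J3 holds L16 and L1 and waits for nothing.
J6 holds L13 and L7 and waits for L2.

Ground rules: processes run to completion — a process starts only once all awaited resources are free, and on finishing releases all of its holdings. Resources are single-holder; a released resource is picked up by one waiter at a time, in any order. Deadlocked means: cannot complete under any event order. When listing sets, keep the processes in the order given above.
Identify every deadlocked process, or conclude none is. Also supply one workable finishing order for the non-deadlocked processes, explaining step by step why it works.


The deadlocked set is empty.
Key observation: every chain of waits terminates; starting from the processes that wait on nothing, all the rest unlock in turn.
A valid finishing order for the others: J5, J7, J6, J9, J3, J4, J1, J2.
Verifying each step:
  J5 waits on nothing -> runs at once and releases L10 and L11
  J7 waits on nothing -> runs at once and releases L2
  run J6 (all its waits — L2 — are resolved); releases L13 and L7
  run J9 (all its waits — L13 — are resolved); releases L18 and L12
  J3 waits on nothing -> runs at once and releases L16 and L1
  run J4 (all its waits — L10 — are resolved); releases L15
  run J1 (all its waits — L2, L12, L13 and L15 — are resolved); releases L4 and L17
  run J2 (all its waits — L13, L15 and L17 — are resolved); releases L8 and L6


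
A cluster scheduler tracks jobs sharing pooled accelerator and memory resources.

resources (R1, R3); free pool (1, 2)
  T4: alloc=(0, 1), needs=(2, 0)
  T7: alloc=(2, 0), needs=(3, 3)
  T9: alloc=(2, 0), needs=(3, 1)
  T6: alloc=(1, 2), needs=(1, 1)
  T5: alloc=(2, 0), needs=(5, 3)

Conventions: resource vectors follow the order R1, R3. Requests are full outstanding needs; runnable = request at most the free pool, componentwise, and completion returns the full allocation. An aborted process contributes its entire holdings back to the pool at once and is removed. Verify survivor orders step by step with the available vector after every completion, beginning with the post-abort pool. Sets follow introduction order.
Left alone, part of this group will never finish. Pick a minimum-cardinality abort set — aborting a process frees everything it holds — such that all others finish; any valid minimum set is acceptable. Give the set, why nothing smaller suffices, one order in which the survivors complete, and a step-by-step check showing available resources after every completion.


The answer: abort T9.
Key observation: before aborting T9, T7 was permanently blocked — no order could ever run it; afterwards it completes at step 2.
Why nothing smaller works: aborting no one leaves the state deadlocked as given.
Survivors finish in the order: T6, T7, T4, T5. Check, step by step (pool after the aborts first):
  pool = (3, 2)
  run T6 (needs (1, 1), free (3, 2)); after release of (1, 2) the pool is (4, 4)
  run T7 (needs (3, 3), free (4, 4)); after release of (2, 0) the pool is (6, 4)
  run T4 (needs (2, 0), free (6, 4)); after release of (0, 1) the pool is (6, 5)
  run T5 (needs (5, 3), free (6, 5)); after release of (2, 0) the pool is (8, 5)


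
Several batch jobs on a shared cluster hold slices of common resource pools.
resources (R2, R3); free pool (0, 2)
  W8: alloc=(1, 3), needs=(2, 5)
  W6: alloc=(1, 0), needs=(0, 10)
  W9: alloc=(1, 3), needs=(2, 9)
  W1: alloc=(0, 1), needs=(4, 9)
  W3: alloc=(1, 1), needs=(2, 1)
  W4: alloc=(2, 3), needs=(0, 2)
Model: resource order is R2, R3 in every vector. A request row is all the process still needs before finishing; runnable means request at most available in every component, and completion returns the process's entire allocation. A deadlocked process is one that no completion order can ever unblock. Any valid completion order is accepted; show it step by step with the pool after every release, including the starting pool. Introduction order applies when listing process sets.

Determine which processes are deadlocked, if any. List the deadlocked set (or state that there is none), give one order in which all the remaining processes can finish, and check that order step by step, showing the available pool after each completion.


Nothing here is deadlocked.
Key observation: W4 can run right away; the returned allocation unlocks the remaining processes in turn.
One completion order for the rest: W4, W3, W8, W9, W6, W1. Check, step by step:
  pool = (0, 2)
  W4: need (0, 2) fits (0, 2); releases (2, 3), pool now (2, 5)
  W3: need (2, 1) fits (2, 5); releases (1, 1), pool now (3, 6)
  W8: need (2, 5) fits (3, 6); releases (1, 3), pool now (4, 9)
  W9: need (2, 9) fits (4, 9); releases (1, 3), pool now (5, 12)
  W6: need (0, 10) fits (5, 12); releases (1, 0), pool now (6, 12)
  W1: need (4, 9) fits (6, 12); releases (0, 1), pool now (6, 13)


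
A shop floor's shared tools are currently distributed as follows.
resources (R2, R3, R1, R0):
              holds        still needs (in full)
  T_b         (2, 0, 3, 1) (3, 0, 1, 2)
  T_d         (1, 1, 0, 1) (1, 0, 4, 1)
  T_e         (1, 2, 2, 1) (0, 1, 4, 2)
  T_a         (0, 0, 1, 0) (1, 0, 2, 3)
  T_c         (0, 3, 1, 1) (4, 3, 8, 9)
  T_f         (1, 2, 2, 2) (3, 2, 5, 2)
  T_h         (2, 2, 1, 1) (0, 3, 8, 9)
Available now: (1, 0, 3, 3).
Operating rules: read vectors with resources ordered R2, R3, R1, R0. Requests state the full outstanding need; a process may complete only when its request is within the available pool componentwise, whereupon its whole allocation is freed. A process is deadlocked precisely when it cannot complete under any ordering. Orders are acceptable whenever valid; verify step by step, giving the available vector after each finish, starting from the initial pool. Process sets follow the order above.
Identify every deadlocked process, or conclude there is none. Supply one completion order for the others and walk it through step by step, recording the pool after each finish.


Deadlocked set: T_c and T_h.
Key observation: once T_a, T_d, T_e, T_b, T_f finish, the pool peaks at (6, 5, 11, 8) — and every remaining process still needs more R0 than that.
One completion order for the rest: T_a, T_d, T_e, T_b, T_f. Step-by-step check:
  pool = (1, 0, 3, 3)
  run T_a (needs (1, 0, 2, 3), free (1, 0, 3, 3)); after release of (0, 0, 1, 0) the pool is (1, 0, 4, 3)
  run T_d (needs (1, 0, 4, 1), free (1, 0, 4, 3)); after release of (1, 1, 0, 1) the pool is (2, 1, 4, 4)
  run T_e (needs (0, 1, 4, 2), free (2, 1, 4, 4)); after release of (1, 2, 2, 1) the pool is (3, 3, 6, 5)
  run T_b (needs (3, 0, 1, 2), free (3, 3, 6, 5)); after release of (2, 0, 3, 1) the pool is (5, 3, 9, 6)
  run T_f (needs (3, 2, 5, 2), free (5, 3, 9, 6)); after release of (1, 2, 2, 2) the pool is (6, 5, 11, 8)
The blocked processes can never fit:
  T_c still needs (4, 3, 8, 9) but only (6, 5, 11, 8) is free — short on R0
  T_h still needs (0, 3, 8, 9) but only (6, 5, 11, 8) is free — short on R0


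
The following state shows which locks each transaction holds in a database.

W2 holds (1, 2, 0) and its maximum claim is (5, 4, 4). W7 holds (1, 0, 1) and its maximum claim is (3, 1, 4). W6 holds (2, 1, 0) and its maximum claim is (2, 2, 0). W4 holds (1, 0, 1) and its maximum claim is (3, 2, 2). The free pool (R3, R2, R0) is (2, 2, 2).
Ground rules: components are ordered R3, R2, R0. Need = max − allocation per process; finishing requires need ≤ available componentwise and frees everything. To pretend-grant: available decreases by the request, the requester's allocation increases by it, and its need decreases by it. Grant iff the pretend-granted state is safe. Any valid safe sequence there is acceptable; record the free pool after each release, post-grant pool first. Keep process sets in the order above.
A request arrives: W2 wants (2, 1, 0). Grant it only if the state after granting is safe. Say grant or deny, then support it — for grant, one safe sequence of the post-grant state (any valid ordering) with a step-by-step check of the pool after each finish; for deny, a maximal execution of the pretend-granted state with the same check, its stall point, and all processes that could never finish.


GRANT — the state after the grant stays safe, e.g. via W6, W4, W7, W2.
Key observation: granting shrinks the pool to (0, 1, 2), yet W6 still fits and the chain goes through.
Check on the post-grant state, step by step:
  pool = (0, 1, 2)
  run W6 (needs (0, 1, 0), free (0, 1, 2)); after release of (2, 1, 0) the pool is (2, 2, 2)
  run W4 (needs (2, 2, 1), free (2, 2, 2)); after release of (1, 0, 1) the pool is (3, 2, 3)
  run W7 (needs (2, 1, 3), free (3, 2, 3)); after release of (1, 0, 1) the pool is (4, 2, 4)
  run W2 (needs (2, 1, 4), free (4, 2, 4)); after release of (3, 3, 0) the pool is (7, 5, 4)


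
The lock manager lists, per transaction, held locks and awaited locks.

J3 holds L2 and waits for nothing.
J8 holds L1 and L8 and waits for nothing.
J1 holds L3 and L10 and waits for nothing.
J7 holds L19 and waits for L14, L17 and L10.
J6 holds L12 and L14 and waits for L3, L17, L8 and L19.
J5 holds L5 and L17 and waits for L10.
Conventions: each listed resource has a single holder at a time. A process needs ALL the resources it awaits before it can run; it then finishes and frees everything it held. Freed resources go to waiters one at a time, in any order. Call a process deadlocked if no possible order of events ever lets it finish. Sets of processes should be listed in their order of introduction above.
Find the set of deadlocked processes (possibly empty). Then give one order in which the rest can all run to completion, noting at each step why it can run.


Deadlocked set: J7 and J6.
Key observation: the cycle J7 -> J6 -> J7 can never break — each member waits on the next; no other process is dragged down with it.
A valid finishing order for the others: J8, J3, J1, J5.
Verifying each step:
  J8: no waits; runs immediately, freeing L1 and L8
  J3: no waits; runs immediately, freeing L2
  J1: no waits; runs immediately, freeing L3 and L10
  J5 waits on L10 — all released -> runs and releases L5 and L17


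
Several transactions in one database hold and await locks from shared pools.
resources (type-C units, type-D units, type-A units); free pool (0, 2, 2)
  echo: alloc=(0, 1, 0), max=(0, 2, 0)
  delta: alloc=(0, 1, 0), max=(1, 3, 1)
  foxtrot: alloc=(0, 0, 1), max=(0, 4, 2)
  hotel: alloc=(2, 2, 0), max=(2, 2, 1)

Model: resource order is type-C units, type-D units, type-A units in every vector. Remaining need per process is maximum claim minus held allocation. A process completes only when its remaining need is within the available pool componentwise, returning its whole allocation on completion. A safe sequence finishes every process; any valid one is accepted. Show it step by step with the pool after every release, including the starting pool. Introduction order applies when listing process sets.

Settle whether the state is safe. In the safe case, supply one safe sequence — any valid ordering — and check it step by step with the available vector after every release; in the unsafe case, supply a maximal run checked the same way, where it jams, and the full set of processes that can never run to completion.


The state is SAFE; one workable sequence: hotel, foxtrot, delta, echo.
Key observation: the order's first zero-slack moment is foxtrot ((0, 4, 1) needed, (2, 4, 2) free — a requested resource with nothing to spare).
Check, step by step:
  pool = (0, 2, 2)
  run hotel (needs (0, 0, 1), free (0, 2, 2)); after release of (2, 2, 0) the pool is (2, 4, 2)
  run foxtrot (needs (0, 4, 1), free (2, 4, 2)); after release of (0, 0, 1) the pool is (2, 4, 3)
  run delta (needs (1, 2, 1), free (2, 4, 3)); after release of (0, 1, 0) the pool is (2, 5, 3)
  run echo (needs (0, 1, 0), free (2, 5, 3)); after release of (0, 1, 0) the pool is (2, 6, 3)


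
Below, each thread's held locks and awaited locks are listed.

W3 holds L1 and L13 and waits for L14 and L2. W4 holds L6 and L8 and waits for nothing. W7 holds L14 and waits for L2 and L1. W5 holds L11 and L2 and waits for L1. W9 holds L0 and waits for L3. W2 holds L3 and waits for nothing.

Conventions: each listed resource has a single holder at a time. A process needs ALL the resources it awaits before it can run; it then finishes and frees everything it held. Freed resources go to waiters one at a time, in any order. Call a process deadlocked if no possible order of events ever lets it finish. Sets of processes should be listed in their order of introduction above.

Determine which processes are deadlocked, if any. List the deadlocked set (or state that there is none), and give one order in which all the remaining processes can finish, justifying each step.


Deadlocked set: W3, W7 and W5.
Key observation: the waits loop around W3 -> W7 -> W3 with no way out; W5 is caught in further circular waits.
A valid finishing order for the others: W4, W2, W9.
Verifying each step:
  W4: no waits; runs immediately, freeing L6 and L8
  W2: no waits; runs immediately, freeing L3
  run W9 (all its waits — L3 — are resolved); releases L0


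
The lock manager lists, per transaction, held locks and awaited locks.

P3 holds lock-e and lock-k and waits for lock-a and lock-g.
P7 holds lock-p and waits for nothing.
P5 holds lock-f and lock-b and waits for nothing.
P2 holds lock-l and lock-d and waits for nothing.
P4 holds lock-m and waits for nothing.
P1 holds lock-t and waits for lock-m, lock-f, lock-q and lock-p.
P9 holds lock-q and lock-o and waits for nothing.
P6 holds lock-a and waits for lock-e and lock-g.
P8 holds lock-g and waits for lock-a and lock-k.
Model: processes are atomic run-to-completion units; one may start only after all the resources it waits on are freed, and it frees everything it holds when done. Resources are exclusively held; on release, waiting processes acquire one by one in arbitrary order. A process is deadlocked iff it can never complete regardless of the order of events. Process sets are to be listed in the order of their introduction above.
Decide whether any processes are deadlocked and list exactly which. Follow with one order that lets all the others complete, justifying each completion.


The deadlocked set is P3, P6 and P8.
Key observation: nobody on the ring P3 -> P6 -> P3 can start until another member finishes, which never happens; P8 is caught in further circular waits.
A valid finishing order for the others: P7, P4, P9, P2, P5, P1.
Verifying each step:
  run P7 (it waits on nothing); releases lock-p
  run P4 (it waits on nothing); releases lock-m
  run P9 (it waits on nothing); releases lock-q and lock-o
  run P2 (it waits on nothing); releases lock-l and lock-d
  run P5 (it waits on nothing); releases lock-f and lock-b
  P1 waits on lock-m, lock-f, lock-q and lock-p — all released -> runs and releases lock-t


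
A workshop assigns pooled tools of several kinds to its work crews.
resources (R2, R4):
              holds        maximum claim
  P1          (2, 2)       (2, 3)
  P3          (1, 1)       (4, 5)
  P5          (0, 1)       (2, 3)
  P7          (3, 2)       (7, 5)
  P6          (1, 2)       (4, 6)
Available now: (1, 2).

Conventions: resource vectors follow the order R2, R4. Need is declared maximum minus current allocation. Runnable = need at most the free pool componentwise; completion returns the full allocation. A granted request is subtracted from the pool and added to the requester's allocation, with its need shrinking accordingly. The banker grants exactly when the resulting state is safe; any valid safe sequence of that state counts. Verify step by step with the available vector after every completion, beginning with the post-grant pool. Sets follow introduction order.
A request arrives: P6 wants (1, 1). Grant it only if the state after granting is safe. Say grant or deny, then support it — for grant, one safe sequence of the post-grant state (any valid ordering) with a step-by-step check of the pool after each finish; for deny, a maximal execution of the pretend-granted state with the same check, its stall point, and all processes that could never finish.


GRANT — the state after the grant stays safe, e.g. via P1, P5, P6, P7, P3.
Key observation: post-grant, (0, 1) remains, and an order beginning with P1 completes everyone.
Verifying the post-grant state step by step:
  pool = (0, 1)
  P1 needs (0, 1) <= (0, 1) -> finishes; pool += (2, 2) = (2, 3)
  P5 needs (2, 2) <= (2, 3) -> finishes; pool += (0, 1) = (2, 4)
  P6 needs (2, 3) <= (2, 4) -> finishes; pool += (2, 3) = (4, 7)
  P7 needs (4, 3) <= (4, 7) -> finishes; pool += (3, 2) = (7, 9)
  P3 needs (3, 4) <= (7, 9) -> finishes; pool += (1, 1) = (8, 10)


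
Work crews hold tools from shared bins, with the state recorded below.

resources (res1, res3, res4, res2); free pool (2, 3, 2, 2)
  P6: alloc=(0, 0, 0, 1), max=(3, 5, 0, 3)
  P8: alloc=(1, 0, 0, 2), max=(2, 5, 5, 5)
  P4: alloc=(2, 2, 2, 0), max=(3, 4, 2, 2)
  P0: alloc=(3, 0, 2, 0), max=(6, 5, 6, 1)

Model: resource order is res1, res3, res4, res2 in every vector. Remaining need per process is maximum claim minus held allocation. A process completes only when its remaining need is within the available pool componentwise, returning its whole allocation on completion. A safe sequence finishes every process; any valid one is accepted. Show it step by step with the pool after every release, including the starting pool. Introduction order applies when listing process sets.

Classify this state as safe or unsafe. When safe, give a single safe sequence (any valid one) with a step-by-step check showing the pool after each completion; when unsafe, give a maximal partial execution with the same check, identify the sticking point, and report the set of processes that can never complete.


SAFE, for example via the order P4, P6, P0, P8.
Key observation: the order's first zero-slack moment is P4 ((1, 2, 0, 2) needed, (2, 3, 2, 2) free — a requested resource with nothing to spare).
Check, step by step:
  pool = (2, 3, 2, 2)
  P4 needs (1, 2, 0, 2) <= (2, 3, 2, 2) -> finishes; pool += (2, 2, 2, 0) = (4, 5, 4, 2)
  P6 needs (3, 5, 0, 2) <= (4, 5, 4, 2) -> finishes; pool += (0, 0, 0, 1) = (4, 5, 4, 3)
  P0 needs (3, 5, 4, 1) <= (4, 5, 4, 3) -> finishes; pool += (3, 0, 2, 0) = (7, 5, 6, 3)
  P8 needs (1, 5, 5, 3) <= (7, 5, 6, 3) -> finishes; pool += (1, 0, 0, 2) = (8, 5, 6, 5)


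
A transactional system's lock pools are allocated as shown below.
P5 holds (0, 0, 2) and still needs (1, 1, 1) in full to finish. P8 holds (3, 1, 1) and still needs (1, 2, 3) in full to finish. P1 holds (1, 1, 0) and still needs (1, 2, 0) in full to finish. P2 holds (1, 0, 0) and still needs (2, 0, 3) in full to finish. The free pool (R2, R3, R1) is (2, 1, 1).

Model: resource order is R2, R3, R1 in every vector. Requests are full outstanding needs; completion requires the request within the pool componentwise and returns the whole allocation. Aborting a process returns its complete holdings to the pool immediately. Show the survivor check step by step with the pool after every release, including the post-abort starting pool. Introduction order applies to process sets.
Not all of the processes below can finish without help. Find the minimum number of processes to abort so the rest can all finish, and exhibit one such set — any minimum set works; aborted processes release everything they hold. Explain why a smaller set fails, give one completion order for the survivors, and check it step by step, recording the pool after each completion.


Minimum abort set: P8.
Key observation: P1 could never have finished before the abort; with (3, 1, 1) returned by P8, it fits at step 2.
Minimality: the empty abort set fails — the state is deadlocked as it stands.
Survivors finish in the order: P5, P1, P2. Walking it through (pool after the aborts first):
  pool = (5, 2, 2)
  run P5 (needs (1, 1, 1), free (5, 2, 2)); after release of (0, 0, 2) the pool is (5, 2, 4)
  run P1 (needs (1, 2, 0), free (5, 2, 4)); after release of (1, 1, 0) the pool is (6, 3, 4)
  run P2 (needs (2, 0, 3), free (6, 3, 4)); after release of (1, 0, 0) the pool is (7, 3, 4)


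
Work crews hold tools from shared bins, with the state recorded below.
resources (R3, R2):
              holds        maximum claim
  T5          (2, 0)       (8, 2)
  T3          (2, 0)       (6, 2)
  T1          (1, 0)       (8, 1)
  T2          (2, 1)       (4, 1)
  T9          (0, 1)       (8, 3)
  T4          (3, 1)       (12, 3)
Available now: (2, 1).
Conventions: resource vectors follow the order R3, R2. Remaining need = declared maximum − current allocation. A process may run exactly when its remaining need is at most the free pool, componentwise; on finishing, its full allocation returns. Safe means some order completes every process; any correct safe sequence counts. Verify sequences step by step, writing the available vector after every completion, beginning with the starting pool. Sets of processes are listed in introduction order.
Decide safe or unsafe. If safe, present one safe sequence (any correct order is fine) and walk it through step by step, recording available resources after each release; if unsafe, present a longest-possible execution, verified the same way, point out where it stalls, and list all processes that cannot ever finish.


SAFE, for example via the order T2, T3, T5, T1, T9, T4.
Key observation: the order's first zero-slack moment is T2 ((2, 0) needed, (2, 1) free — a requested resource with nothing to spare).
Step-by-step check:
  pool = (2, 1)
  T2 needs (2, 0) <= (2, 1) -> finishes; pool += (2, 1) = (4, 2)
  T3 needs (4, 2) <= (4, 2) -> finishes; pool += (2, 0) = (6, 2)
  T5 needs (6, 2) <= (6, 2) -> finishes; pool += (2, 0) = (8, 2)
  T1 needs (7, 1) <= (8, 2) -> finishes; pool += (1, 0) = (9, 2)
  T9 needs (8, 2) <= (9, 2) -> finishes; pool += (0, 1) = (9, 3)
  T4 needs (9, 2) <= (9, 3) -> finishes; pool += (3, 1) = (12, 4)


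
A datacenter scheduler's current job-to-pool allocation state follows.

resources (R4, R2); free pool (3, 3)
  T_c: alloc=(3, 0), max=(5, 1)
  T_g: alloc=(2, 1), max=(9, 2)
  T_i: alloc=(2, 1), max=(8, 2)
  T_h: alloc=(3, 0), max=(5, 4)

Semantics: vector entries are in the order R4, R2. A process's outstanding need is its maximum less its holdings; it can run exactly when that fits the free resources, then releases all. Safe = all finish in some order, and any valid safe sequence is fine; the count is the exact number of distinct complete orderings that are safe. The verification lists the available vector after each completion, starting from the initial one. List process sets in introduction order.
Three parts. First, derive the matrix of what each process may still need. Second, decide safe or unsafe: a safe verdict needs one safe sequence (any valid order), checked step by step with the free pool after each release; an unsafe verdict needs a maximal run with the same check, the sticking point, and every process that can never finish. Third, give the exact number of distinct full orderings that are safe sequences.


(1) Remaining need (order R4, R2):
  T_c: (2, 1)
  T_g: (7, 1)
  T_i: (6, 1)
  T_h: (2, 4)
(2) SAFE, for example via the order T_c, T_i, T_h, T_g.
Key observation: reading the order forward, T_i is the first process whose need (6, 1) meets the free pool (6, 3) exactly on a resource it requests.
Check, step by step:
  pool = (3, 3)
  run T_c (needs (2, 1), free (3, 3)); after release of (3, 0) the pool is (6, 3)
  run T_i (needs (6, 1), free (6, 3)); after release of (2, 1) the pool is (8, 4)
  run T_h (needs (2, 4), free (8, 4)); after release of (3, 0) the pool is (11, 4)
  run T_g (needs (7, 1), free (11, 4)); after release of (2, 1) the pool is (13, 5)
(3) Precisely 2 of the possible complete orderings are safe sequences.


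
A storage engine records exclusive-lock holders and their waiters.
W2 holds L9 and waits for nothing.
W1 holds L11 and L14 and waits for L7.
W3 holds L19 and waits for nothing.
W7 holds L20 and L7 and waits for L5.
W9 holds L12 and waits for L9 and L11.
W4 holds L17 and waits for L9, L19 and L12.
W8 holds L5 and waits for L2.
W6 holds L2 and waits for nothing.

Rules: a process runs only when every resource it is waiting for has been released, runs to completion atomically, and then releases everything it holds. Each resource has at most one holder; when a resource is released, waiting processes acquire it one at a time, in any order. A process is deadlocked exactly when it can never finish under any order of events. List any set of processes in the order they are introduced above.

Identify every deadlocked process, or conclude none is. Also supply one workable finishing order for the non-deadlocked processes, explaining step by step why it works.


Nothing here is deadlocked.
Key observation: the wait relation is loop-free; peeling off processes with no waits unwinds the whole state.
The rest can finish in the order W3, W6, W8, W7, W1, W2, W9, W4.
Walking it through:
  run W3 (it waits on nothing); releases L19
  run W6 (it waits on nothing); releases L2
  W8 waits on L2 — all released -> runs and releases L5
  W7 waits on L5 — all released -> runs and releases L20 and L7
  W1 waits on L7 — all released -> runs and releases L11 and L14
  run W2 (it waits on nothing); releases L9
  W9 waits on L9 and L11 — all released -> runs and releases L12
  W4 waits on L9, L19 and L12 — all released -> runs and releases L17


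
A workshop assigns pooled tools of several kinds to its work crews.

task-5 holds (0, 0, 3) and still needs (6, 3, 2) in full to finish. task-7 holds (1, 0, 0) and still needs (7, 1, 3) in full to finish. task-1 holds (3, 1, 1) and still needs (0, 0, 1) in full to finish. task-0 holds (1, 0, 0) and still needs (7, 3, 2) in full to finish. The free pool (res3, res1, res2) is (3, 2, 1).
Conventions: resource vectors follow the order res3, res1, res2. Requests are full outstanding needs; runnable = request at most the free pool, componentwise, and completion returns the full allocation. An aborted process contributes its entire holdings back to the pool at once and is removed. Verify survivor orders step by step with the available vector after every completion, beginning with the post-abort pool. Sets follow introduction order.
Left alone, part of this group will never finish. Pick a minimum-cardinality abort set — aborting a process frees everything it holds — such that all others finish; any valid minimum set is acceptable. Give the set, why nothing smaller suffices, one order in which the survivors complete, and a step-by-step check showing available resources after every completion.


The answer: abort task-7.
Key observation: the returned (1, 0, 0) from task-7 is what brings task-0 — unrunnable before, under any order — into play at step 3.
Why nothing smaller works: aborting no one leaves the state deadlocked as given.
The survivors complete as task-1, task-5, task-0. Step-by-step check (starting from the post-abort pool):
  pool = (4, 2, 1)
  task-1: need (0, 0, 1) fits (4, 2, 1); releases (3, 1, 1), pool now (7, 3, 2)
  task-5: need (6, 3, 2) fits (7, 3, 2); releases (0, 0, 3), pool now (7, 3, 5)
  task-0: need (7, 3, 2) fits (7, 3, 5); releases (1, 0, 0), pool now (8, 3, 5)


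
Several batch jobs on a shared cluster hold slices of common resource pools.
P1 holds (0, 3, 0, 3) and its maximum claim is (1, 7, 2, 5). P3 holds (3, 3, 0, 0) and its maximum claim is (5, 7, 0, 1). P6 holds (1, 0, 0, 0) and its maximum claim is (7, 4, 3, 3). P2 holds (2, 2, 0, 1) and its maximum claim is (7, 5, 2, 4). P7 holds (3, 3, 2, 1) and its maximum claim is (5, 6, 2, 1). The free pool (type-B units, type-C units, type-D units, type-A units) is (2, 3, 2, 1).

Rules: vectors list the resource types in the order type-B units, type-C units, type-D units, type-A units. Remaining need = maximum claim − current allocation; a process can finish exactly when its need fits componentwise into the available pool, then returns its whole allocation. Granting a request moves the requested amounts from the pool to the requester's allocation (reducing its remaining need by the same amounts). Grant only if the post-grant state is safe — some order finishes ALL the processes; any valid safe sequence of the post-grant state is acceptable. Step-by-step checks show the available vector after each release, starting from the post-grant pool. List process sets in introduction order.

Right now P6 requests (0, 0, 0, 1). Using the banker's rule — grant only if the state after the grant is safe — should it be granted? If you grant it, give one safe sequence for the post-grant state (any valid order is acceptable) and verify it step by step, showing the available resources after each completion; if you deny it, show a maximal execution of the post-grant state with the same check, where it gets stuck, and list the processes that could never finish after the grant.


DENY — the pretend-granted state is unsafe.
Key observation: after P7, P3 complete, (8, 9, 4, 1) is the best the pool ever gets, yet each leftover process wants more type-A units.
On the post-grant state, P7, P3 is a maximal run — nothing extends it. Step-by-step check:
  pool = (2, 3, 2, 0)
  P7: need (2, 3, 0, 0) fits (2, 3, 2, 0); releases (3, 3, 2, 1), pool now (5, 6, 4, 1)
  P3: need (2, 4, 0, 1) fits (5, 6, 4, 1); releases (3, 3, 0, 0), pool now (8, 9, 4, 1)
  blocked: P1 wants (1, 4, 2, 2), pool (8, 9, 4, 1) — not enough type-A units
  blocked: P6 wants (6, 4, 3, 2), pool (8, 9, 4, 1) — not enough type-A units
  blocked: P2 wants (5, 3, 2, 3), pool (8, 9, 4, 1) — not enough type-A units
Post-grant, the permanently blocked set is P1, P6 and P2.


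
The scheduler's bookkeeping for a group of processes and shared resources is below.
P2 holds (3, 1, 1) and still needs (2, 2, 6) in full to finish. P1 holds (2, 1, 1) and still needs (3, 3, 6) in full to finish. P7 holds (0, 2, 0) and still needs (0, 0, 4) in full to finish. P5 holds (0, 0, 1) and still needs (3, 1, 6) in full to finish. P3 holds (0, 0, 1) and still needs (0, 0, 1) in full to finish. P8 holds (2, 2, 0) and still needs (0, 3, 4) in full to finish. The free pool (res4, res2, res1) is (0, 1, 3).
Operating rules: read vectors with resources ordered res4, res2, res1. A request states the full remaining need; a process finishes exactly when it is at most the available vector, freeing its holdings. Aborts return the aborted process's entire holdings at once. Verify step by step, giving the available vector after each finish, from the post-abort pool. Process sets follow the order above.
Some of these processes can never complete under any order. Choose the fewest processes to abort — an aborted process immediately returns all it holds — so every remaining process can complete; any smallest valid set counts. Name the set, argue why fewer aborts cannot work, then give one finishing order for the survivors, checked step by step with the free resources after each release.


Minimum abort set: P2 and P1.
Key observation: aborting P2 and P1 returns (5, 2, 2), and P5 — hopeless before — runs at step 4 with the returned capacity in the pool.
Minimality, checking each single-abort alternative: P2 alone leaves P1 blocked (short on res1); P1 alone leaves P2 blocked (short on res1); P7 alone leaves P2 blocked (short on res1); P5 alone leaves P2 blocked (short on res1); P3 alone leaves P2 blocked (short on res1); P8 alone leaves P2 blocked (short on res1).
The survivors complete as P7, P3, P8, P5. Verifying each step (starting from the post-abort pool):
  pool = (5, 3, 5)
  run P7 (needs (0, 0, 4), free (5, 3, 5)); after release of (0, 2, 0) the pool is (5, 5, 5)
  run P3 (needs (0, 0, 1), free (5, 5, 5)); after release of (0, 0, 1) the pool is (5, 5, 6)
  run P8 (needs (0, 3, 4), free (5, 5, 6)); after release of (2, 2, 0) the pool is (7, 7, 6)
  run P5 (needs (3, 1, 6), free (7, 7, 6)); after release of (0, 0, 1) the pool is (7, 7, 7)


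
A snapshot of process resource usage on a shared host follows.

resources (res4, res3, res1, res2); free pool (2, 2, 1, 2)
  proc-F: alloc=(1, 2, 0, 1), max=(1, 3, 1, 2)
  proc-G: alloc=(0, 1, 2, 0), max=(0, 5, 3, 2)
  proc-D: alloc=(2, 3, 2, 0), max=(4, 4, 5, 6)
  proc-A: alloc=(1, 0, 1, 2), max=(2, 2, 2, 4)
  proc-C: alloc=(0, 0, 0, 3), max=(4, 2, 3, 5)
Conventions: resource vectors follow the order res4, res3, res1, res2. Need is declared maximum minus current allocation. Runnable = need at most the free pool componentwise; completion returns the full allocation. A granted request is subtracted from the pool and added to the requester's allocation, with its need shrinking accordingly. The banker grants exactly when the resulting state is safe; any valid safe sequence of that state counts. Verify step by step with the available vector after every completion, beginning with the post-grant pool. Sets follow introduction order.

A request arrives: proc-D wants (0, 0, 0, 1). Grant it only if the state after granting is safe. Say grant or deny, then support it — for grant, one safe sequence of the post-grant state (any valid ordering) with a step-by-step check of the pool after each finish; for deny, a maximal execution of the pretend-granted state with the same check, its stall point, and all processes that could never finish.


GRANT. The post-grant state is safe; one safe sequence: proc-F, proc-G, proc-A, proc-C, proc-D.
Key observation: with (2, 2, 1, 1) left after the transfer, proc-F can run at once — the state stays safe.
Check on the post-grant state, step by step:
  pool = (2, 2, 1, 1)
  run proc-F (needs (0, 1, 1, 1), free (2, 2, 1, 1)); after release of (1, 2, 0, 1) the pool is (3, 4, 1, 2)
  run proc-G (needs (0, 4, 1, 2), free (3, 4, 1, 2)); after release of (0, 1, 2, 0) the pool is (3, 5, 3, 2)
  run proc-A (needs (1, 2, 1, 2), free (3, 5, 3, 2)); after release of (1, 0, 1, 2) the pool is (4, 5, 4, 4)
  run proc-C (needs (4, 2, 3, 2), free (4, 5, 4, 4)); after release of (0, 0, 0, 3) the pool is (4, 5, 4, 7)
  run proc-D (needs (2, 1, 3, 5), free (4, 5, 4, 7)); after release of (2, 3, 2, 1) the pool is (6, 8, 6, 8)
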